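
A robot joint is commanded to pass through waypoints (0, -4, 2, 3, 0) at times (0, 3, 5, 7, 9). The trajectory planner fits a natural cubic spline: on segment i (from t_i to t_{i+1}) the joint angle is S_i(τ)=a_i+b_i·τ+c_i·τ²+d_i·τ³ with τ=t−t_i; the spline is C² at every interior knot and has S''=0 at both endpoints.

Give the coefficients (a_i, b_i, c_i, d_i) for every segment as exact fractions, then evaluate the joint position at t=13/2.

  seg 0: a=0 b=-1225/426 c=0 d=73/426
  seg 1: a=-4 b=373/213 c=219/142 d=-391/852
  seg 2: a=2 b=514/213 c=-86/71 d=217/1704
  seg 3: a=3 b=-385/426 c=-127/284 d=127/1704
S(13/2) = 15105/4544

Δ: Δ0=-4/3, Δ1=3, Δ2=1/2, Δ3=-3/2
row 1: diag=10, rhs=26; c'=1/5, d'=13/5
row 2: denom=8−2·1/5=38/5; d'=(-15−2·13/5)/(38/5)=-101/38
row 3: denom=8−2·5/19=142/19; d'=(-12−2·-101/38)/(142/19)=-127/142
back: M3=-127/142
back: M2=-101/38−5/19·-127/142=-172/71
back: M1=13/5−1/5·-172/71=219/71
M: M0=0, M1=219/71, M2=-172/71, M3=-127/142, M4=0
seg 0: a=0, c=M0/2=0, d=(M1−M0)/(6·3)=73/426, b=Δ0−h0·(2M0+M1)/6=-1225/426
seg 1: a=-4, c=M1/2=219/142, d=(M2−M1)/(6·2)=-391/852, b=Δ1−h1·(2M1+M2)/6=373/213
seg 2: a=2, c=M2/2=-86/71, d=(M3−M2)/(6·2)=217/1704, b=Δ2−h2·(2M2+M3)/6=514/213
seg 3: a=3, c=M3/2=-127/284, d=(M4−M3)/(6·2)=127/1704, b=Δ3−h3·(2M3+M4)/6=-385/426
t_q=13/2 → seg 2, τ=3/2; S=2+514/213·τ+-86/71·τ²+217/1704·τ³=15105/4544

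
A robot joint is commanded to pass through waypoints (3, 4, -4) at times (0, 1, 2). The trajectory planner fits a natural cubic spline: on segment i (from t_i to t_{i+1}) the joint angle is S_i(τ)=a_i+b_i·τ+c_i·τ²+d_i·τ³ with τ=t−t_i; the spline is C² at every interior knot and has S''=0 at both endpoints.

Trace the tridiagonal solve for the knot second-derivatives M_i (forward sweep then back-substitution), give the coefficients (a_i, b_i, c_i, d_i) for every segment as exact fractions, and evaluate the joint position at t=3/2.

Δ: Δ0=1, Δ1=-8
row 1: diag=4, rhs=-54; c'=1/4, d'=-27/2
back: M1=-27/2
M: M0=0, M1=-27/2, M2=0
seg 0: a=3, c=M0/2=0, d=(M1−M0)/(6·1)=-9/4, b=Δ0−h0·(2M0+M1)/6=13/4
seg 1: a=4, c=M1/2=-27/4, d=(M2−M1)/(6·1)=9/4, b=Δ1−h1·(2M1+M2)/6=-7/2
t_q=3/2 → seg 1, τ=1/2; S=4+-7/2·τ+-27/4·τ²+9/4·τ³=27/32

  seg 0: a=3 b=13/4 c=0 d=-9/4
  seg 1: a=4 b=-7/2 c=-27/4 d=9/4
S(3/2) = 27/32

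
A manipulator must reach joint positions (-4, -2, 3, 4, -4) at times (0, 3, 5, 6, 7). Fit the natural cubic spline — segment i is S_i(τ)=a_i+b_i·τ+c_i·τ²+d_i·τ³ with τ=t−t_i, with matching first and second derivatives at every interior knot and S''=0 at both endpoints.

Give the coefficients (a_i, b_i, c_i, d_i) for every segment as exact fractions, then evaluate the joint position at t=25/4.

  seg 0: a=-4 b=205/1284 c=0 d=217/3852
  seg 1: a=-2 b=1079/642 c=217/428 d=-125/2568
  seg 2: a=3 b=1003/321 c=23/107 d=-751/321
  seg 3: a=4 b=-1112/321 c=-728/107 d=728/321
S(25/4) = 2349/856

Δ: Δ0=2/3, Δ1=5/2, Δ2=1, Δ3=-8
row 1: diag=10, rhs=11; c'=1/5, d'=11/10
row 2: denom=6−2·1/5=28/5; d'=(-9−2·11/10)/(28/5)=-2
row 3: denom=4−1·5/28=107/28; d'=(-54−1·-2)/(107/28)=-1456/107
back: M3=-1456/107
back: M2=-2−5/28·-1456/107=46/107
back: M1=11/10−1/5·46/107=217/214
M: M0=0, M1=217/214, M2=46/107, M3=-1456/107, M4=0
seg 0: a=-4, c=M0/2=0, d=(M1−M0)/(6·3)=217/3852, b=Δ0−h0·(2M0+M1)/6=205/1284
seg 1: a=-2, c=M1/2=217/428, d=(M2−M1)/(6·2)=-125/2568, b=Δ1−h1·(2M1+M2)/6=1079/642
seg 2: a=3, c=M2/2=23/107, d=(M3−M2)/(6·1)=-751/321, b=Δ2−h2·(2M2+M3)/6=1003/321
seg 3: a=4, c=M3/2=-728/107, d=(M4−M3)/(6·1)=728/321, b=Δ3−h3·(2M3+M4)/6=-1112/321
t_q=25/4 → seg 3, τ=1/4; S=4+-1112/321·τ+-728/107·τ²+728/321·τ³=2349/856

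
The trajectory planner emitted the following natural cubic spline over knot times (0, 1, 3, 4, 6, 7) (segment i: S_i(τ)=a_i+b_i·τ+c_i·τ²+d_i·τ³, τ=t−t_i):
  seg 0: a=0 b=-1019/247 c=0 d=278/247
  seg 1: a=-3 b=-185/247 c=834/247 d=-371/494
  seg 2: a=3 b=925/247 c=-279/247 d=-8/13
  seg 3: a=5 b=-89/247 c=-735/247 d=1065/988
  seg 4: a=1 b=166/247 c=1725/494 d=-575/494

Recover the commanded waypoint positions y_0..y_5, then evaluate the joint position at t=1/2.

y_0 = S_0(0) = a_0 = 0
y_1 = S_1(0) = a_1 = -3
y_2 = S_2(0) = a_2 = 3
y_3 = S_3(0) = a_3 = 5
y_4 = S_4(0) = a_4 = 1
y_5 = S_4(1) = 4
t_q=1/2 is in segment 0 (τ=1/2); S_0(τ)=-1899/988

y_0=0 y_1=-3 y_2=3 y_3=5 y_4=1 y_5=4
S(1/2) = -1899/988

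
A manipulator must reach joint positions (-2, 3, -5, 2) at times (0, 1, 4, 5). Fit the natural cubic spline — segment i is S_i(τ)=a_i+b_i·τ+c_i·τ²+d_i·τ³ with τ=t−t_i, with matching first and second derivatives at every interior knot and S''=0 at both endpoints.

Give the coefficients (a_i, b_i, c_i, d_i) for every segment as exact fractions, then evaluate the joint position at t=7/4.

  seg 0: a=-2 b=1096/165 c=0 d=-271/165
  seg 1: a=3 b=283/165 c=-271/55 d=52/45
  seg 2: a=-5 b=553/165 c=301/55 d=-301/165
S(7/4) = 881/440

Δ: Δ0=5, Δ1=-8/3, Δ2=7
row 1: diag=8, rhs=-46; c'=3/8, d'=-23/4
row 2: denom=8−3·3/8=55/8; d'=(58−3·-23/4)/(55/8)=602/55
back: M2=602/55
back: M1=-23/4−3/8·602/55=-542/55
M: M0=0, M1=-542/55, M2=602/55, M3=0
seg 0: a=-2, c=M0/2=0, d=(M1−M0)/(6·1)=-271/165, b=Δ0−h0·(2M0+M1)/6=1096/165
seg 1: a=3, c=M1/2=-271/55, d=(M2−M1)/(6·3)=52/45, b=Δ1−h1·(2M1+M2)/6=283/165
seg 2: a=-5, c=M2/2=301/55, d=(M3−M2)/(6·1)=-301/165, b=Δ2−h2·(2M2+M3)/6=553/165
t_q=7/4 → seg 1, τ=3/4; S=3+283/165·τ+-271/55·τ²+52/45·τ³=881/440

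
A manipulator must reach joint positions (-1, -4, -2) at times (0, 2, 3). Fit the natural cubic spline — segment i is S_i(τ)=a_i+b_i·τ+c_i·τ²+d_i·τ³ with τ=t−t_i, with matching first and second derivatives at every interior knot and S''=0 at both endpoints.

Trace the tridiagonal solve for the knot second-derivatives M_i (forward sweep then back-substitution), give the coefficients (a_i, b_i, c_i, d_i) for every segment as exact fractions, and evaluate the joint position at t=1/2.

Δ: Δ0=-3/2, Δ1=2
row 1: diag=6, rhs=21; c'=1/6, d'=7/2
back: M1=7/2
M: M0=0, M1=7/2, M2=0
seg 0: a=-1, c=M0/2=0, d=(M1−M0)/(6·2)=7/24, b=Δ0−h0·(2M0+M1)/6=-8/3
seg 1: a=-4, c=M1/2=7/4, d=(M2−M1)/(6·1)=-7/12, b=Δ1−h1·(2M1+M2)/6=5/6
t_q=1/2 → seg 0, τ=1/2; S=-1+-8/3·τ+0·τ²+7/24·τ³=-147/64

  seg 0: a=-1 b=-8/3 c=0 d=7/24
  seg 1: a=-4 b=5/6 c=7/4 d=-7/12
S(1/2) = -147/64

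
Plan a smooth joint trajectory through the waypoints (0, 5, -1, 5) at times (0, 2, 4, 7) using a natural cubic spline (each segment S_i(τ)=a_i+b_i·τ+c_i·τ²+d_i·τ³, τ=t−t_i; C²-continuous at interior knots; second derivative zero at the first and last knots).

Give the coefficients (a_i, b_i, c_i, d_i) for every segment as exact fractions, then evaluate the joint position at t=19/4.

  seg 0: a=0 b=80/19 c=0 d=-65/152
  seg 1: a=5 b=-35/38 c=-195/76 d=29/38
  seg 2: a=-1 b=-77/38 c=153/76 d=-17/76
S(19/4) = -7207/4864

Δ: Δ0=5/2, Δ1=-3, Δ2=2
row 1: diag=8, rhs=-33; c'=1/4, d'=-33/8
row 2: denom=10−2·1/4=19/2; d'=(30−2·-33/8)/(19/2)=153/38
back: M2=153/38
back: M1=-33/8−1/4·153/38=-195/38
M: M0=0, M1=-195/38, M2=153/38, M3=0
seg 0: a=0, c=M0/2=0, d=(M1−M0)/(6·2)=-65/152, b=Δ0−h0·(2M0+M1)/6=80/19
seg 1: a=5, c=M1/2=-195/76, d=(M2−M1)/(6·2)=29/38, b=Δ1−h1·(2M1+M2)/6=-35/38
seg 2: a=-1, c=M2/2=153/76, d=(M3−M2)/(6·3)=-17/76, b=Δ2−h2·(2M2+M3)/6=-77/38
t_q=19/4 → seg 2, τ=3/4; S=-1+-77/38·τ+153/76·τ²+-17/76·τ³=-7207/4864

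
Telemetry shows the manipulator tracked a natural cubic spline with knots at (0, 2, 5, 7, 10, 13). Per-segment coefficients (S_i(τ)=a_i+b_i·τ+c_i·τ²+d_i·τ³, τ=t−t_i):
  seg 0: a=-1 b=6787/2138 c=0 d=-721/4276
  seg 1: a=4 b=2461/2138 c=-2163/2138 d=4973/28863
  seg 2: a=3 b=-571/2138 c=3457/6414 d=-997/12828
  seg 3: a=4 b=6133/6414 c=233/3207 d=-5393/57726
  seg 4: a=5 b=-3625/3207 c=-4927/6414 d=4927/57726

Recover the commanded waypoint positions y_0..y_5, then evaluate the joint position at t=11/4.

y_0=-1 y_1=4 y_2=3 y_3=4 y_4=5 y_5=-3
S(11/4) = 298767/68416

y_0 = S_0(0) = a_0 = -1
y_1 = S_1(0) = a_1 = 4
y_2 = S_2(0) = a_2 = 3
y_3 = S_3(0) = a_3 = 4
y_4 = S_4(0) = a_4 = 5
y_5 = S_4(3) = -3
t_q=11/4 is in segment 1 (τ=3/4); S_1(τ)=298767/68416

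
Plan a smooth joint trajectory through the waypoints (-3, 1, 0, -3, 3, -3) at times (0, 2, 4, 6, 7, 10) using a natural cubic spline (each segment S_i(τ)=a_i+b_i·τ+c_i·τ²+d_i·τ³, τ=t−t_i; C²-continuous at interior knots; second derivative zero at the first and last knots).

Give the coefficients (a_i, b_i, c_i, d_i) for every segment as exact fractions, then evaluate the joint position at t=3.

Δ: Δ0=2, Δ1=-1/2, Δ2=-3/2, Δ3=6, Δ4=-2
row 1: diag=8, rhs=-15; c'=1/4, d'=-15/8
row 2: denom=8−2·1/4=15/2; d'=(-6−2·-15/8)/(15/2)=-3/10
row 3: denom=6−2·4/15=82/15; d'=(45−2·-3/10)/(82/15)=342/41
row 4: denom=8−1·15/82=641/82; d'=(-48−1·342/41)/(641/82)=-4620/641
back: M4=-4620/641
back: M3=342/41−15/82·-4620/641=6192/641
back: M2=-3/10−4/15·6192/641=-3687/1282
back: M1=-15/8−1/4·-3687/1282=-741/641
M: M0=0, M1=-741/641, M2=-3687/1282, M3=6192/641, M4=-4620/641, M5=0
seg 0: a=-3, c=M0/2=0, d=(M1−M0)/(6·2)=-247/2564, b=Δ0−h0·(2M0+M1)/6=1529/641
seg 1: a=1, c=M1/2=-741/1282, d=(M2−M1)/(6·2)=-735/5128, b=Δ1−h1·(2M1+M2)/6=788/641
seg 2: a=0, c=M2/2=-3687/2564, d=(M3−M2)/(6·2)=5357/5128, b=Δ2−h2·(2M2+M3)/6=-3593/1282
seg 3: a=-3, c=M3/2=3096/641, d=(M4−M3)/(6·1)=-1802/641, b=Δ3−h3·(2M3+M4)/6=2552/641
seg 4: a=3, c=M4/2=-2310/641, d=(M5−M4)/(6·3)=770/1923, b=Δ4−h4·(2M4+M5)/6=3338/641
t_q=3 → seg 1, τ=1; S=1+788/641·τ+-741/1282·τ²+-735/5128·τ³=7733/5128

  seg 0: a=-3 b=1529/641 c=0 d=-247/2564
  seg 1: a=1 b=788/641 c=-741/1282 d=-735/5128
  seg 2: a=0 b=-3593/1282 c=-3687/2564 d=5357/5128
  seg 3: a=-3 b=2552/641 c=3096/641 d=-1802/641
  seg 4: a=3 b=3338/641 c=-2310/641 d=770/1923
S(3) = 7733/5128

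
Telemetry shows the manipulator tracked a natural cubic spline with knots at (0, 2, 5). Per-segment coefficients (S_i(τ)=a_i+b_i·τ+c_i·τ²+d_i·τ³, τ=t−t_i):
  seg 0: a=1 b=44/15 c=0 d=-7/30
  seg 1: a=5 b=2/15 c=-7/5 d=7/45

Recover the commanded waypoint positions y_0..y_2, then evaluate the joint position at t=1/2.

y_0 = S_0(0) = a_0 = 1
y_1 = S_1(0) = a_1 = 5
y_2 = S_1(3) = -3
t_q=1/2 is in segment 0 (τ=1/2); S_0(τ)=39/16

y_0=1 y_1=5 y_2=-3
S(1/2) = 39/16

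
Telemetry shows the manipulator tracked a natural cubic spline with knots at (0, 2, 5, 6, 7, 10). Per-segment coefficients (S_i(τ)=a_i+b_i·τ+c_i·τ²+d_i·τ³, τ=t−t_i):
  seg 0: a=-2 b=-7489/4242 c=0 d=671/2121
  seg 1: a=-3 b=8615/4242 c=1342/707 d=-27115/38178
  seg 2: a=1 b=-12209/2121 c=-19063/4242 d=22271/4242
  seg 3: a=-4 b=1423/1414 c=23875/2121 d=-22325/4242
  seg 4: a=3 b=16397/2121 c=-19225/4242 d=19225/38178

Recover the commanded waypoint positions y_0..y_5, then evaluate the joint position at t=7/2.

y_0=-2 y_1=-3 y_2=1 y_3=-4 y_4=3 y_5=-1
S(7/2) = 3103/1616

y_0 = S_0(0) = a_0 = -2
y_1 = S_1(0) = a_1 = -3
y_2 = S_2(0) = a_2 = 1
y_3 = S_3(0) = a_3 = -4
y_4 = S_4(0) = a_4 = 3
y_5 = S_4(3) = -1
t_q=7/2 is in segment 1 (τ=3/2); S_1(τ)=3103/1616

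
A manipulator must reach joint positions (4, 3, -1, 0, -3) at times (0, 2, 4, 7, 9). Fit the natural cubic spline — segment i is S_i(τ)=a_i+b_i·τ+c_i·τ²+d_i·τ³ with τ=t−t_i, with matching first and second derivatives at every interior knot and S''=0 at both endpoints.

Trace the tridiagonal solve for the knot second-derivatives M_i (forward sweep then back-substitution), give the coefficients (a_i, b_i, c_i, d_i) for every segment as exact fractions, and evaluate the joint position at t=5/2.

  seg 0: a=4 b=133/2064 c=0 d=-1165/8256
  seg 1: a=3 b=-1681/1032 c=-1165/1376 d=2729/8256
  seg 2: a=-1 b=-2165/2064 c=391/344 d=-155/688
  seg 3: a=0 b=-161/516 c=-613/688 d=613/4128
S(5/2) = 44367/22016

Δ: Δ0=-1/2, Δ1=-2, Δ2=1/3, Δ3=-3/2
row 1: diag=8, rhs=-9; c'=1/4, d'=-9/8
row 2: denom=10−2·1/4=19/2; d'=(14−2·-9/8)/(19/2)=65/38
row 3: denom=10−3·6/19=172/19; d'=(-11−3·65/38)/(172/19)=-613/344
back: M3=-613/344
back: M2=65/38−6/19·-613/344=391/172
back: M1=-9/8−1/4·391/172=-1165/688
M: M0=0, M1=-1165/688, M2=391/172, M3=-613/344, M4=0
seg 0: a=4, c=M0/2=0, d=(M1−M0)/(6·2)=-1165/8256, b=Δ0−h0·(2M0+M1)/6=133/2064
seg 1: a=3, c=M1/2=-1165/1376, d=(M2−M1)/(6·2)=2729/8256, b=Δ1−h1·(2M1+M2)/6=-1681/1032
seg 2: a=-1, c=M2/2=391/344, d=(M3−M2)/(6·3)=-155/688, b=Δ2−h2·(2M2+M3)/6=-2165/2064
seg 3: a=0, c=M3/2=-613/688, d=(M4−M3)/(6·2)=613/4128, b=Δ3−h3·(2M3+M4)/6=-161/516
t_q=5/2 → seg 1, τ=1/2; S=3+-1681/1032·τ+-1165/1376·τ²+2729/8256·τ³=44367/22016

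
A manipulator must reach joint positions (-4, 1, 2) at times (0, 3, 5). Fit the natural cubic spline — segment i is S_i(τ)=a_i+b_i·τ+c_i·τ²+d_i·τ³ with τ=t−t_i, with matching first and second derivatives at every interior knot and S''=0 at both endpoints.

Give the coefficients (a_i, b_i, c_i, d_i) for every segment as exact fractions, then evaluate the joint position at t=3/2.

  seg 0: a=-4 b=121/60 c=0 d=-7/180
  seg 1: a=1 b=29/30 c=-7/20 d=7/120
S(3/2) = -177/160

Δ: Δ0=5/3, Δ1=1/2
row 1: diag=10, rhs=-7; c'=1/5, d'=-7/10
back: M1=-7/10
M: M0=0, M1=-7/10, M2=0
seg 0: a=-4, c=M0/2=0, d=(M1−M0)/(6·3)=-7/180, b=Δ0−h0·(2M0+M1)/6=121/60
seg 1: a=1, c=M1/2=-7/20, d=(M2−M1)/(6·2)=7/120, b=Δ1−h1·(2M1+M2)/6=29/30
t_q=3/2 → seg 0, τ=3/2; S=-4+121/60·τ+0·τ²+-7/180·τ³=-177/160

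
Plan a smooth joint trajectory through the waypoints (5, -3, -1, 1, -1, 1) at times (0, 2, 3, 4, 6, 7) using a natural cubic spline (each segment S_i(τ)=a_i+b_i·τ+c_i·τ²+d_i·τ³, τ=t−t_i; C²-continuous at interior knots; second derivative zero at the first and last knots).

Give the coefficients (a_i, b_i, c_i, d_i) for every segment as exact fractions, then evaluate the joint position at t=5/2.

  seg 0: a=5 b=-1054/175 c=0 d=177/350
  seg 1: a=-3 b=8/175 c=531/175 d=-27/25
  seg 2: a=-1 b=503/175 c=-36/175 d=-117/175
  seg 3: a=1 b=16/35 c=-387/175 d=519/700
  seg 4: a=-1 b=89/175 c=783/350 d=-261/350
S(5/2) = -659/280

Δ: Δ0=-4, Δ1=2, Δ2=2, Δ3=-1, Δ4=2
row 1: diag=6, rhs=36; c'=1/6, d'=6
row 2: denom=4−1·1/6=23/6; d'=(0−1·6)/(23/6)=-36/23
row 3: denom=6−1·6/23=132/23; d'=(-18−1·-36/23)/(132/23)=-63/22
row 4: denom=6−2·23/66=175/33; d'=(18−2·-63/22)/(175/33)=783/175
back: M4=783/175
back: M3=-63/22−23/66·783/175=-774/175
back: M2=-36/23−6/23·-774/175=-72/175
back: M1=6−1/6·-72/175=1062/175
M: M0=0, M1=1062/175, M2=-72/175, M3=-774/175, M4=783/175, M5=0
seg 0: a=5, c=M0/2=0, d=(M1−M0)/(6·2)=177/350, b=Δ0−h0·(2M0+M1)/6=-1054/175
seg 1: a=-3, c=M1/2=531/175, d=(M2−M1)/(6·1)=-27/25, b=Δ1−h1·(2M1+M2)/6=8/175
seg 2: a=-1, c=M2/2=-36/175, d=(M3−M2)/(6·1)=-117/175, b=Δ2−h2·(2M2+M3)/6=503/175
seg 3: a=1, c=M3/2=-387/175, d=(M4−M3)/(6·2)=519/700, b=Δ3−h3·(2M3+M4)/6=16/35
seg 4: a=-1, c=M4/2=783/350, d=(M5−M4)/(6·1)=-261/350, b=Δ4−h4·(2M4+M5)/6=89/175
t_q=5/2 → seg 1, τ=1/2; S=-3+8/175·τ+531/175·τ²+-27/25·τ³=-659/280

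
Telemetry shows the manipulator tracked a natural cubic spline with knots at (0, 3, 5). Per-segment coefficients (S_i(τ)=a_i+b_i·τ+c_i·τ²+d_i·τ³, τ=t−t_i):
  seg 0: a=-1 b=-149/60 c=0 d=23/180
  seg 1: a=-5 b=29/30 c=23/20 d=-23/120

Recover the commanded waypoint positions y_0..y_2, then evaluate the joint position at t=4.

y_0=-1 y_1=-5 y_2=0
S(4) = -123/40

y_0 = S_0(0) = a_0 = -1
y_1 = S_1(0) = a_1 = -5
y_2 = S_1(2) = 0
t_q=4 is in segment 1 (τ=1); S_1(τ)=-123/40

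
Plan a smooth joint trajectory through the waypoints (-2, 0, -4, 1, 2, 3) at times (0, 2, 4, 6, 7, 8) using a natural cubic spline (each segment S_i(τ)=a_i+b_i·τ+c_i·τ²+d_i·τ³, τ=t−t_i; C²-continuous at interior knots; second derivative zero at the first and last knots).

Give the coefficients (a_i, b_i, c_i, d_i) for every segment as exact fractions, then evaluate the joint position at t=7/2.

Δ: Δ0=1, Δ1=-2, Δ2=5/2, Δ3=1, Δ4=1
row 1: diag=8, rhs=-18; c'=1/4, d'=-9/4
row 2: denom=8−2·1/4=15/2; d'=(27−2·-9/4)/(15/2)=21/5
row 3: denom=6−2·4/15=82/15; d'=(-9−2·21/5)/(82/15)=-261/82
row 4: denom=4−1·15/82=313/82; d'=(0−1·-261/82)/(313/82)=261/313
back: M4=261/313
back: M3=-261/82−15/82·261/313=-1044/313
back: M2=21/5−4/15·-1044/313=1593/313
back: M1=-9/4−1/4·1593/313=-2205/626
M: M0=0, M1=-2205/626, M2=1593/313, M3=-1044/313, M4=261/313, M5=0
seg 0: a=-2, c=M0/2=0, d=(M1−M0)/(6·2)=-735/2504, b=Δ0−h0·(2M0+M1)/6=1361/626
seg 1: a=0, c=M1/2=-2205/1252, d=(M2−M1)/(6·2)=1797/2504, b=Δ1−h1·(2M1+M2)/6=-422/313
seg 2: a=-4, c=M2/2=1593/626, d=(M3−M2)/(6·2)=-879/1252, b=Δ2−h2·(2M2+M3)/6=137/626
seg 3: a=1, c=M3/2=-522/313, d=(M4−M3)/(6·1)=435/626, b=Δ3−h3·(2M3+M4)/6=1235/626
seg 4: a=2, c=M4/2=261/626, d=(M5−M4)/(6·1)=-87/626, b=Δ4−h4·(2M4+M5)/6=226/313
t_q=7/2 → seg 1, τ=3/2; S=0+-422/313·τ+-2205/1252·τ²+1797/2504·τ³=-71373/20032

  seg 0: a=-2 b=1361/626 c=0 d=-735/2504
  seg 1: a=0 b=-422/313 c=-2205/1252 d=1797/2504
  seg 2: a=-4 b=137/626 c=1593/626 d=-879/1252
  seg 3: a=1 b=1235/626 c=-522/313 d=435/626
  seg 4: a=2 b=226/313 c=261/626 d=-87/626
S(7/2) = -71373/20032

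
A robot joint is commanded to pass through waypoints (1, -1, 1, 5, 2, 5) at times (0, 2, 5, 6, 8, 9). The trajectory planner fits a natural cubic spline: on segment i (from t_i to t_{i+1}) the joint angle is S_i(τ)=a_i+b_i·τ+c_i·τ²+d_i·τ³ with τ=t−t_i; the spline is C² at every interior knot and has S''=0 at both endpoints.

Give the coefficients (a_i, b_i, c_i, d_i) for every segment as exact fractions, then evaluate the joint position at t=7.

Δ: Δ0=-1, Δ1=2/3, Δ2=4, Δ3=-3/2, Δ4=3
row 1: diag=10, rhs=10; c'=3/10, d'=1
row 2: denom=8−3·3/10=71/10; d'=(20−3·1)/(71/10)=170/71
row 3: denom=6−1·10/71=416/71; d'=(-33−1·170/71)/(416/71)=-2513/416
row 4: denom=6−2·71/208=553/104; d'=(27−2·-2513/416)/(553/104)=8129/1106
back: M4=8129/1106
back: M3=-2513/416−71/208·8129/1106=-4728/553
back: M2=170/71−10/71·-4728/553=1990/553
back: M1=1−3/10·1990/553=-44/553
M: M0=0, M1=-44/553, M2=1990/553, M3=-4728/553, M4=8129/1106, M5=0
seg 0: a=1, c=M0/2=0, d=(M1−M0)/(6·2)=-11/1659, b=Δ0−h0·(2M0+M1)/6=-1615/1659
seg 1: a=-1, c=M1/2=-22/553, d=(M2−M1)/(6·3)=113/553, b=Δ1−h1·(2M1+M2)/6=-1747/1659
seg 2: a=1, c=M2/2=995/553, d=(M3−M2)/(6·1)=-3359/1659, b=Δ2−h2·(2M2+M3)/6=7010/1659
seg 3: a=5, c=M3/2=-2364/553, d=(M4−M3)/(6·2)=17585/13272, b=Δ3−h3·(2M3+M4)/6=2903/1659
seg 4: a=2, c=M4/2=8129/2212, d=(M5−M4)/(6·1)=-8129/6636, b=Δ4−h4·(2M4+M5)/6=1825/3318
t_q=7 → seg 3, τ=1; S=5+2903/1659·τ+-2364/553·τ²+17585/13272·τ³=16811/4424

  seg 0: a=1 b=-1615/1659 c=0 d=-11/1659
  seg 1: a=-1 b=-1747/1659 c=-22/553 d=113/553
  seg 2: a=1 b=7010/1659 c=995/553 d=-3359/1659
  seg 3: a=5 b=2903/1659 c=-2364/553 d=17585/13272
  seg 4: a=2 b=1825/3318 c=8129/2212 d=-8129/6636
S(7) = 16811/4424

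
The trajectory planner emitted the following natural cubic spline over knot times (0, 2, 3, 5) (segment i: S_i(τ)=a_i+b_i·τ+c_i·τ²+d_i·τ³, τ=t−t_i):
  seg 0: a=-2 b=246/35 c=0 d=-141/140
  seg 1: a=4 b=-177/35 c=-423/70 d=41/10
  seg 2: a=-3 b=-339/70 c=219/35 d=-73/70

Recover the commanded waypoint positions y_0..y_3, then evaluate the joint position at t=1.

y_0=-2 y_1=4 y_2=-3 y_3=4
S(1) = 563/140

y_0 = S_0(0) = a_0 = -2
y_1 = S_1(0) = a_1 = 4
y_2 = S_2(0) = a_2 = -3
y_3 = S_2(2) = 4
t_q=1 is in segment 0 (τ=1); S_0(τ)=563/140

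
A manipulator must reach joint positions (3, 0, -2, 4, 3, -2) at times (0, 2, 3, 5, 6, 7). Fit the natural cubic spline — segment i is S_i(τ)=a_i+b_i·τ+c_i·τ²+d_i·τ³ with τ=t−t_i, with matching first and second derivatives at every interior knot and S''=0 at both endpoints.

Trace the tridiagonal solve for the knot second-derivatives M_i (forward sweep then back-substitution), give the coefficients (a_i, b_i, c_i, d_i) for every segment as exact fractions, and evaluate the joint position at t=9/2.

Δ: Δ0=-3/2, Δ1=-2, Δ2=3, Δ3=-1, Δ4=-5
row 1: diag=6, rhs=-3; c'=1/6, d'=-1/2
row 2: denom=6−1·1/6=35/6; d'=(30−1·-1/2)/(35/6)=183/35
row 3: denom=6−2·12/35=186/35; d'=(-24−2·183/35)/(186/35)=-201/31
row 4: denom=4−1·35/186=709/186; d'=(-24−1·-201/31)/(709/186)=-3258/709
back: M4=-3258/709
back: M3=-201/31−35/186·-3258/709=-3984/709
back: M2=183/35−12/35·-3984/709=5073/709
back: M1=-1/2−1/6·5073/709=-1200/709
M: M0=0, M1=-1200/709, M2=5073/709, M3=-3984/709, M4=-3258/709, M5=0
seg 0: a=3, c=M0/2=0, d=(M1−M0)/(6·2)=-100/709, b=Δ0−h0·(2M0+M1)/6=-1327/1418
seg 1: a=0, c=M1/2=-600/709, d=(M2−M1)/(6·1)=2091/1418, b=Δ1−h1·(2M1+M2)/6=-3727/1418
seg 2: a=-2, c=M2/2=5073/1418, d=(M3−M2)/(6·2)=-3019/2836, b=Δ2−h2·(2M2+M3)/6=73/709
seg 3: a=4, c=M3/2=-1992/709, d=(M4−M3)/(6·1)=121/709, b=Δ3−h3·(2M3+M4)/6=1162/709
seg 4: a=3, c=M4/2=-1629/709, d=(M5−M4)/(6·1)=543/709, b=Δ4−h4·(2M4+M5)/6=-2459/709
t_q=9/2 → seg 2, τ=3/2; S=-2+73/709·τ+5073/1418·τ²+-3019/2836·τ³=59243/22688

  seg 0: a=3 b=-1327/1418 c=0 d=-100/709
  seg 1: a=0 b=-3727/1418 c=-600/709 d=2091/1418
  seg 2: a=-2 b=73/709 c=5073/1418 d=-3019/2836
  seg 3: a=4 b=1162/709 c=-1992/709 d=121/709
  seg 4: a=3 b=-2459/709 c=-1629/709 d=543/709
S(9/2) = 59243/22688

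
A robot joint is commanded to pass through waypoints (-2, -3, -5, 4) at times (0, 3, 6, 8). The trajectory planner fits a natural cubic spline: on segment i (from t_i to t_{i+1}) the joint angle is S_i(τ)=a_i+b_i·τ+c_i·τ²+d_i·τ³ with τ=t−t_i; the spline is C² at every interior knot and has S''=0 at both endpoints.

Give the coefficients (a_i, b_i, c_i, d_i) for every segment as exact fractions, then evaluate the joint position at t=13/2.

Δ: Δ0=-1/3, Δ1=-2/3, Δ2=9/2
row 1: diag=12, rhs=-2; c'=1/4, d'=-1/6
row 2: denom=10−3·1/4=37/4; d'=(31−3·-1/6)/(37/4)=126/37
back: M2=126/37
back: M1=-1/6−1/4·126/37=-113/111
M: M0=0, M1=-113/111, M2=126/37, M3=0
seg 0: a=-2, c=M0/2=0, d=(M1−M0)/(6·3)=-113/1998, b=Δ0−h0·(2M0+M1)/6=13/74
seg 1: a=-3, c=M1/2=-113/222, d=(M2−M1)/(6·3)=491/1998, b=Δ1−h1·(2M1+M2)/6=-50/37
seg 2: a=-5, c=M2/2=63/37, d=(M3−M2)/(6·2)=-21/74, b=Δ2−h2·(2M2+M3)/6=165/74
t_q=13/2 → seg 2, τ=1/2; S=-5+165/74·τ+63/37·τ²+-21/74·τ³=-2069/592

  seg 0: a=-2 b=13/74 c=0 d=-113/1998
  seg 1: a=-3 b=-50/37 c=-113/222 d=491/1998
  seg 2: a=-5 b=165/74 c=63/37 d=-21/74
S(13/2) = -2069/592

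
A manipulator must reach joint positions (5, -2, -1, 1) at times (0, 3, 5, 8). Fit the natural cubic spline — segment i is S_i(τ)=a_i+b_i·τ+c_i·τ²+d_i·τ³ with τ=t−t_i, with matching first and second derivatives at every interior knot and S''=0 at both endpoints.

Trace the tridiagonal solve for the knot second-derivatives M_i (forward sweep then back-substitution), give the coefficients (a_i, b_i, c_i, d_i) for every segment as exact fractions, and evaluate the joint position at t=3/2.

Δ: Δ0=-7/3, Δ1=1/2, Δ2=2/3
row 1: diag=10, rhs=17; c'=1/5, d'=17/10
row 2: denom=10−2·1/5=48/5; d'=(1−2·17/10)/(48/5)=-1/4
back: M2=-1/4
back: M1=17/10−1/5·-1/4=7/4
M: M0=0, M1=7/4, M2=-1/4, M3=0
seg 0: a=5, c=M0/2=0, d=(M1−M0)/(6·3)=7/72, b=Δ0−h0·(2M0+M1)/6=-77/24
seg 1: a=-2, c=M1/2=7/8, d=(M2−M1)/(6·2)=-1/6, b=Δ1−h1·(2M1+M2)/6=-7/12
seg 2: a=-1, c=M2/2=-1/8, d=(M3−M2)/(6·3)=1/72, b=Δ2−h2·(2M2+M3)/6=11/12
t_q=3/2 → seg 0, τ=3/2; S=5+-77/24·τ+0·τ²+7/72·τ³=33/64

  seg 0: a=5 b=-77/24 c=0 d=7/72
  seg 1: a=-2 b=-7/12 c=7/8 d=-1/6
  seg 2: a=-1 b=11/12 c=-1/8 d=1/72
S(3/2) = 33/64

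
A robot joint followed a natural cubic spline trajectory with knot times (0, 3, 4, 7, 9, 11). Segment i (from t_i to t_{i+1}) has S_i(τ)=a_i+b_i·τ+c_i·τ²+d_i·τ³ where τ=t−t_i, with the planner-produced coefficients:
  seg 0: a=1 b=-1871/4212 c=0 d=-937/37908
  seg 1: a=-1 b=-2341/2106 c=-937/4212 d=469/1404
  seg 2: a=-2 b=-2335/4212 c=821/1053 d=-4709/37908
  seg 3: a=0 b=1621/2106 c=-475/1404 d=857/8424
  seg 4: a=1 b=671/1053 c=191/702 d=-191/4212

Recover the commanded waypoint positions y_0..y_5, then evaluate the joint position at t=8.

y_0=1 y_1=-1 y_2=-2 y_3=0 y_4=1 y_5=3
S(8) = 499/936

y_0 = S_0(0) = a_0 = 1
y_1 = S_1(0) = a_1 = -1
y_2 = S_2(0) = a_2 = -2
y_3 = S_3(0) = a_3 = 0
y_4 = S_4(0) = a_4 = 1
y_5 = S_4(2) = 3
t_q=8 is in segment 3 (τ=1); S_3(τ)=499/936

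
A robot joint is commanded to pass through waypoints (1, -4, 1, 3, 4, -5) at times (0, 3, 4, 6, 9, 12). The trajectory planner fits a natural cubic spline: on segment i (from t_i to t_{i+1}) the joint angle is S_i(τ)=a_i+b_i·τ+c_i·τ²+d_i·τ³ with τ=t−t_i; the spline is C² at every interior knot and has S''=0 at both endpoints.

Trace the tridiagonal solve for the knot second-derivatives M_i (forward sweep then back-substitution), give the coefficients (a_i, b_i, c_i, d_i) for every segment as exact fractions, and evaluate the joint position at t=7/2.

Δ: Δ0=-5/3, Δ1=5, Δ2=1, Δ3=1/3, Δ4=-3
row 1: diag=8, rhs=40; c'=1/8, d'=5
row 2: denom=6−1·1/8=47/8; d'=(-24−1·5)/(47/8)=-232/47
row 3: denom=10−2·16/47=438/47; d'=(-4−2·-232/47)/(438/47)=46/73
row 4: denom=12−3·47/146=1611/146; d'=(-20−3·46/73)/(1611/146)=-3196/1611
back: M4=-3196/1611
back: M3=46/73−47/146·-3196/1611=2044/1611
back: M2=-232/47−16/47·2044/1611=-8648/1611
back: M1=5−1/8·-8648/1611=9136/1611
M: M0=0, M1=9136/1611, M2=-8648/1611, M3=2044/1611, M4=-3196/1611, M5=0
seg 0: a=1, c=M0/2=0, d=(M1−M0)/(6·3)=4568/14499, b=Δ0−h0·(2M0+M1)/6=-7253/1611
seg 1: a=-4, c=M1/2=4568/1611, d=(M2−M1)/(6·1)=-988/537, b=Δ1−h1·(2M1+M2)/6=6451/1611
seg 2: a=1, c=M2/2=-4324/1611, d=(M3−M2)/(6·2)=99/179, b=Δ2−h2·(2M2+M3)/6=6695/1611
seg 3: a=3, c=M3/2=1022/1611, d=(M4−M3)/(6·3)=-2620/14499, b=Δ3−h3·(2M3+M4)/6=91/1611
seg 4: a=4, c=M4/2=-1598/1611, d=(M5−M4)/(6·3)=1598/14499, b=Δ4−h4·(2M4+M5)/6=-1637/1611
t_q=7/2 → seg 1, τ=1/2; S=-4+6451/1611·τ+4568/1611·τ²+-988/537·τ³=-2447/1611

  seg 0: a=1 b=-7253/1611 c=0 d=4568/14499
  seg 1: a=-4 b=6451/1611 c=4568/1611 d=-988/537
  seg 2: a=1 b=6695/1611 c=-4324/1611 d=99/179
  seg 3: a=3 b=91/1611 c=1022/1611 d=-2620/14499
  seg 4: a=4 b=-1637/1611 c=-1598/1611 d=1598/14499
S(7/2) = -2447/1611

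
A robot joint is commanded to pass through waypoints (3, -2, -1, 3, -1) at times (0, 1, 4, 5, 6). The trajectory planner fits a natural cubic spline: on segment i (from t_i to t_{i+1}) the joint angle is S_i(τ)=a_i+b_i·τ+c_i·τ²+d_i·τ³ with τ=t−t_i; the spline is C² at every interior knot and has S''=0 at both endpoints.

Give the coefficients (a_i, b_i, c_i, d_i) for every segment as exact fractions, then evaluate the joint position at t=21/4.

Δ: Δ0=-5, Δ1=1/3, Δ2=4, Δ3=-4
row 1: diag=8, rhs=32; c'=3/8, d'=4
row 2: denom=8−3·3/8=55/8; d'=(22−3·4)/(55/8)=16/11
row 3: denom=4−1·8/55=212/55; d'=(-48−1·16/11)/(212/55)=-680/53
back: M3=-680/53
back: M2=16/11−8/55·-680/53=176/53
back: M1=4−3/8·176/53=146/53
M: M0=0, M1=146/53, M2=176/53, M3=-680/53, M4=0
seg 0: a=3, c=M0/2=0, d=(M1−M0)/(6·1)=73/159, b=Δ0−h0·(2M0+M1)/6=-868/159
seg 1: a=-2, c=M1/2=73/53, d=(M2−M1)/(6·3)=5/159, b=Δ1−h1·(2M1+M2)/6=-649/159
seg 2: a=-1, c=M2/2=88/53, d=(M3−M2)/(6·1)=-428/159, b=Δ2−h2·(2M2+M3)/6=800/159
seg 3: a=3, c=M3/2=-340/53, d=(M4−M3)/(6·1)=340/159, b=Δ3−h3·(2M3+M4)/6=44/159
t_q=21/4 → seg 3, τ=1/4; S=3+44/159·τ+-340/53·τ²+340/159·τ³=2291/848

  seg 0: a=3 b=-868/159 c=0 d=73/159
  seg 1: a=-2 b=-649/159 c=73/53 d=5/159
  seg 2: a=-1 b=800/159 c=88/53 d=-428/159
  seg 3: a=3 b=44/159 c=-340/53 d=340/159
S(21/4) = 2291/848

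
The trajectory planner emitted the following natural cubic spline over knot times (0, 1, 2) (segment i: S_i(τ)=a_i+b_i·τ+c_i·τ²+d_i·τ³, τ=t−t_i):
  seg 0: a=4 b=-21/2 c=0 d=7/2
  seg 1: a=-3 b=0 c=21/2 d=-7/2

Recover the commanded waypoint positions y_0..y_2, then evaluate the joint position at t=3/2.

y_0=4 y_1=-3 y_2=4
S(3/2) = -13/16

y_0 = S_0(0) = a_0 = 4
y_1 = S_1(0) = a_1 = -3
y_2 = S_1(1) = 4
t_q=3/2 is in segment 1 (τ=1/2); S_1(τ)=-13/16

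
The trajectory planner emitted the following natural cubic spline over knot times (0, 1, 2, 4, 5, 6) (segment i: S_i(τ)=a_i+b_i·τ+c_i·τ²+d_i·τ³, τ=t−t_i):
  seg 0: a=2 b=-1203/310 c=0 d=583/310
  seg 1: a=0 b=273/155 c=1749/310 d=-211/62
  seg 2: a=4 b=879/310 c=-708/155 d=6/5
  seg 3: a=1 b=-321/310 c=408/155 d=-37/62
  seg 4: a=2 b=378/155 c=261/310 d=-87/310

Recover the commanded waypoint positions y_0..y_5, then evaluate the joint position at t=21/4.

y_0 = S_0(0) = a_0 = 2
y_1 = S_1(0) = a_1 = 0
y_2 = S_2(0) = a_2 = 4
y_3 = S_3(0) = a_3 = 1
y_4 = S_4(0) = a_4 = 2
y_5 = S_4(1) = 5
t_q=21/4 is in segment 4 (τ=1/4); S_4(τ)=52733/19840

y_0=2 y_1=0 y_2=4 y_3=1 y_4=2 y_5=5
S(21/4) = 52733/19840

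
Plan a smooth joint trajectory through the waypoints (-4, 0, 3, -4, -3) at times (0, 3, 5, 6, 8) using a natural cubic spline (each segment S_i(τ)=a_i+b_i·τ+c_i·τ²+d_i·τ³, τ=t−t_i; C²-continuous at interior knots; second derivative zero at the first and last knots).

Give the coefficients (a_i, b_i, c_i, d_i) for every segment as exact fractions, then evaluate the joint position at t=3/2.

Δ: Δ0=4/3, Δ1=3/2, Δ2=-7, Δ3=1/2
row 1: diag=10, rhs=1; c'=1/5, d'=1/10
row 2: denom=6−2·1/5=28/5; d'=(-51−2·1/10)/(28/5)=-64/7
row 3: denom=6−1·5/28=163/28; d'=(45−1·-64/7)/(163/28)=1516/163
back: M3=1516/163
back: M2=-64/7−5/28·1516/163=-1761/163
back: M1=1/10−1/5·-1761/163=737/326
M: M0=0, M1=737/326, M2=-1761/163, M3=1516/163, M4=0
seg 0: a=-4, c=M0/2=0, d=(M1−M0)/(6·3)=737/5868, b=Δ0−h0·(2M0+M1)/6=397/1956
seg 1: a=0, c=M1/2=737/652, d=(M2−M1)/(6·2)=-4259/3912, b=Δ1−h1·(2M1+M2)/6=3515/978
seg 2: a=3, c=M2/2=-1761/326, d=(M3−M2)/(6·1)=3277/978, b=Δ2−h2·(2M2+M3)/6=-2420/489
seg 3: a=-4, c=M3/2=758/163, d=(M4−M3)/(6·2)=-379/489, b=Δ3−h3·(2M3+M4)/6=-5575/978
t_q=3/2 → seg 0, τ=3/2; S=-4+397/1956·τ+0·τ²+737/5868·τ³=-17065/5216

  seg 0: a=-4 b=397/1956 c=0 d=737/5868
  seg 1: a=0 b=3515/978 c=737/652 d=-4259/3912
  seg 2: a=3 b=-2420/489 c=-1761/326 d=3277/978
  seg 3: a=-4 b=-5575/978 c=758/163 d=-379/489
S(3/2) = -17065/5216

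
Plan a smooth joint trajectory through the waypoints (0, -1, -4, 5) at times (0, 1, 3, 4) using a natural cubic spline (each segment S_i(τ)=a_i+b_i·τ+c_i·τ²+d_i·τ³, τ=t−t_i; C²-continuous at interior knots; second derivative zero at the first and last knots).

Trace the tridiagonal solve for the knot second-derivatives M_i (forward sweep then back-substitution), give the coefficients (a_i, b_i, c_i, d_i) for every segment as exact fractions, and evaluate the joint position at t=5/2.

Δ: Δ0=-1, Δ1=-3/2, Δ2=9
row 1: diag=6, rhs=-3; c'=1/3, d'=-1/2
row 2: denom=6−2·1/3=16/3; d'=(63−2·-1/2)/(16/3)=12
back: M2=12
back: M1=-1/2−1/3·12=-9/2
M: M0=0, M1=-9/2, M2=12, M3=0
seg 0: a=0, c=M0/2=0, d=(M1−M0)/(6·1)=-3/4, b=Δ0−h0·(2M0+M1)/6=-1/4
seg 1: a=-1, c=M1/2=-9/4, d=(M2−M1)/(6·2)=11/8, b=Δ1−h1·(2M1+M2)/6=-5/2
seg 2: a=-4, c=M2/2=6, d=(M3−M2)/(6·1)=-2, b=Δ2−h2·(2M2+M3)/6=5
t_q=5/2 → seg 1, τ=3/2; S=-1+-5/2·τ+-9/4·τ²+11/8·τ³=-331/64

  seg 0: a=0 b=-1/4 c=0 d=-3/4
  seg 1: a=-1 b=-5/2 c=-9/4 d=11/8
  seg 2: a=-4 b=5 c=6 d=-2
S(5/2) = -331/64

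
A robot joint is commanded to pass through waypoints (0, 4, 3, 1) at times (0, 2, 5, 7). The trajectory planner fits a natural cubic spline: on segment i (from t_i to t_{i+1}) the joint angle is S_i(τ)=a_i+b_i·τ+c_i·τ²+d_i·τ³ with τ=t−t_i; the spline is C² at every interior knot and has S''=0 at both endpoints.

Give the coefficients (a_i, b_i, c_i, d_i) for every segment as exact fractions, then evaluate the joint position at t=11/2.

  seg 0: a=0 b=674/273 c=0 d=-32/273
  seg 1: a=4 b=290/273 c=-64/91 d=5/63
  seg 2: a=3 b=-277/273 c=1/91 d=-1/546
S(11/2) = 519/208

Δ: Δ0=2, Δ1=-1/3, Δ2=-1
row 1: diag=10, rhs=-14; c'=3/10, d'=-7/5
row 2: denom=10−3·3/10=91/10; d'=(-4−3·-7/5)/(91/10)=2/91
back: M2=2/91
back: M1=-7/5−3/10·2/91=-128/91
M: M0=0, M1=-128/91, M2=2/91, M3=0
seg 0: a=0, c=M0/2=0, d=(M1−M0)/(6·2)=-32/273, b=Δ0−h0·(2M0+M1)/6=674/273
seg 1: a=4, c=M1/2=-64/91, d=(M2−M1)/(6·3)=5/63, b=Δ1−h1·(2M1+M2)/6=290/273
seg 2: a=3, c=M2/2=1/91, d=(M3−M2)/(6·2)=-1/546, b=Δ2−h2·(2M2+M3)/6=-277/273
t_q=11/2 → seg 2, τ=1/2; S=3+-277/273·τ+1/91·τ²+-1/546·τ³=519/208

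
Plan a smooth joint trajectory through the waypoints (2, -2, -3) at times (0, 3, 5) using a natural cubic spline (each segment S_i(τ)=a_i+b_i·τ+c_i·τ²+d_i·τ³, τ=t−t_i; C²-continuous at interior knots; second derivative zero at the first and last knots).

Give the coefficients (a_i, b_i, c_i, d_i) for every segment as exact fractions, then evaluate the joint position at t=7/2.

  seg 0: a=2 b=-19/12 c=0 d=1/36
  seg 1: a=-2 b=-5/6 c=1/4 d=-1/24
S(7/2) = -151/64

Δ: Δ0=-4/3, Δ1=-1/2
row 1: diag=10, rhs=5; c'=1/5, d'=1/2
back: M1=1/2
M: M0=0, M1=1/2, M2=0
seg 0: a=2, c=M0/2=0, d=(M1−M0)/(6·3)=1/36, b=Δ0−h0·(2M0+M1)/6=-19/12
seg 1: a=-2, c=M1/2=1/4, d=(M2−M1)/(6·2)=-1/24, b=Δ1−h1·(2M1+M2)/6=-5/6
t_q=7/2 → seg 1, τ=1/2; S=-2+-5/6·τ+1/4·τ²+-1/24·τ³=-151/64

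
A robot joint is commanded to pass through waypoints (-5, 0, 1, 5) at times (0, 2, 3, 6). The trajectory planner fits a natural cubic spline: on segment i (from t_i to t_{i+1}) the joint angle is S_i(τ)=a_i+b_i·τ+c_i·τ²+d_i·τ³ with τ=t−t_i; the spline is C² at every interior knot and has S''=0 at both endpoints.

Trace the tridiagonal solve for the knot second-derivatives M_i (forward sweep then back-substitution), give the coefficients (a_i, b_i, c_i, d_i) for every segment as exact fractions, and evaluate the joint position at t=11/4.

Δ: Δ0=5/2, Δ1=1, Δ2=4/3
row 1: diag=6, rhs=-9; c'=1/6, d'=-3/2
row 2: denom=8−1·1/6=47/6; d'=(2−1·-3/2)/(47/6)=21/47
back: M2=21/47
back: M1=-3/2−1/6·21/47=-74/47
M: M0=0, M1=-74/47, M2=21/47, M3=0
seg 0: a=-5, c=M0/2=0, d=(M1−M0)/(6·2)=-37/282, b=Δ0−h0·(2M0+M1)/6=853/282
seg 1: a=0, c=M1/2=-37/47, d=(M2−M1)/(6·1)=95/282, b=Δ1−h1·(2M1+M2)/6=409/282
seg 2: a=1, c=M2/2=21/94, d=(M3−M2)/(6·3)=-7/282, b=Δ2−h2·(2M2+M3)/6=125/141
t_q=11/4 → seg 1, τ=3/4; S=0+409/282·τ+-37/47·τ²+95/282·τ³=4735/6016

  seg 0: a=-5 b=853/282 c=0 d=-37/282
  seg 1: a=0 b=409/282 c=-37/47 d=95/282
  seg 2: a=1 b=125/141 c=21/94 d=-7/282
S(11/4) = 4735/6016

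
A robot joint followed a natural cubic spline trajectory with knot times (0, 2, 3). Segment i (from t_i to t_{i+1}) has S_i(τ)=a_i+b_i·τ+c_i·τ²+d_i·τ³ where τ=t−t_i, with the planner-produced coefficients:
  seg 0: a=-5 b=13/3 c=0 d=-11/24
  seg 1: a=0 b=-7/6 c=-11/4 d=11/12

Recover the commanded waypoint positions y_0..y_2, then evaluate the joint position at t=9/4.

y_0 = S_0(0) = a_0 = -5
y_1 = S_1(0) = a_1 = 0
y_2 = S_1(1) = -3
t_q=9/4 is in segment 1 (τ=1/4); S_1(τ)=-115/256

y_0=-5 y_1=0 y_2=-3
S(9/4) = -115/256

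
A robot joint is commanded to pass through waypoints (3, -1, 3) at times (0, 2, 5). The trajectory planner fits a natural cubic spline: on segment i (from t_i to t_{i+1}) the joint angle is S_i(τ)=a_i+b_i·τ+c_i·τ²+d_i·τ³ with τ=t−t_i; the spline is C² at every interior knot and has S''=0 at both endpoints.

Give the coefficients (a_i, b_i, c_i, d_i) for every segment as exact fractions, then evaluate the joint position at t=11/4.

Δ: Δ0=-2, Δ1=4/3
row 1: diag=10, rhs=20; c'=3/10, d'=2
back: M1=2
M: M0=0, M1=2, M2=0
seg 0: a=3, c=M0/2=0, d=(M1−M0)/(6·2)=1/6, b=Δ0−h0·(2M0+M1)/6=-8/3
seg 1: a=-1, c=M1/2=1, d=(M2−M1)/(6·3)=-1/9, b=Δ1−h1·(2M1+M2)/6=-2/3
t_q=11/4 → seg 1, τ=3/4; S=-1+-2/3·τ+1·τ²+-1/9·τ³=-63/64

  seg 0: a=3 b=-8/3 c=0 d=1/6
  seg 1: a=-1 b=-2/3 c=1 d=-1/9
S(11/4) = -63/64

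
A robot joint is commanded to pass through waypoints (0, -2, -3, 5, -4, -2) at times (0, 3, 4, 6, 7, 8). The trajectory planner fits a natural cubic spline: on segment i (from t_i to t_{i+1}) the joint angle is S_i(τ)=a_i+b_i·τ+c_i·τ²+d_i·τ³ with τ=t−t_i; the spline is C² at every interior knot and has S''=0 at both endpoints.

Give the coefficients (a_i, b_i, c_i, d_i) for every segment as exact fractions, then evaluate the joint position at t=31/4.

  seg 0: a=0 b=629/2859 c=0 d=-845/8577
  seg 1: a=-2 b=-6976/2859 c=-845/953 d=6652/2859
  seg 2: a=-3 b=7910/2859 c=5807/953 d=-7829/2859
  seg 3: a=5 b=-16354/2859 c=-9851/953 d=20176/2859
  seg 4: a=-4 b=-14932/2859 c=10325/953 d=-10325/2859
S(31/4) = -204105/60992

Δ: Δ0=-2/3, Δ1=-1, Δ2=4, Δ3=-9, Δ4=2
row 1: diag=8, rhs=-2; c'=1/8, d'=-1/4
row 2: denom=6−1·1/8=47/8; d'=(30−1·-1/4)/(47/8)=242/47
row 3: denom=6−2·16/47=250/47; d'=(-78−2·242/47)/(250/47)=-83/5
row 4: denom=4−1·47/250=953/250; d'=(66−1·-83/5)/(953/250)=20650/953
back: M4=20650/953
back: M3=-83/5−47/250·20650/953=-19702/953
back: M2=242/47−16/47·-19702/953=11614/953
back: M1=-1/4−1/8·11614/953=-1690/953
M: M0=0, M1=-1690/953, M2=11614/953, M3=-19702/953, M4=20650/953, M5=0
seg 0: a=0, c=M0/2=0, d=(M1−M0)/(6·3)=-845/8577, b=Δ0−h0·(2M0+M1)/6=629/2859
seg 1: a=-2, c=M1/2=-845/953, d=(M2−M1)/(6·1)=6652/2859, b=Δ1−h1·(2M1+M2)/6=-6976/2859
seg 2: a=-3, c=M2/2=5807/953, d=(M3−M2)/(6·2)=-7829/2859, b=Δ2−h2·(2M2+M3)/6=7910/2859
seg 3: a=5, c=M3/2=-9851/953, d=(M4−M3)/(6·1)=20176/2859, b=Δ3−h3·(2M3+M4)/6=-16354/2859
seg 4: a=-4, c=M4/2=10325/953, d=(M5−M4)/(6·1)=-10325/2859, b=Δ4−h4·(2M4+M5)/6=-14932/2859
t_q=31/4 → seg 4, τ=3/4; S=-4+-14932/2859·τ+10325/953·τ²+-10325/2859·τ³=-204105/60992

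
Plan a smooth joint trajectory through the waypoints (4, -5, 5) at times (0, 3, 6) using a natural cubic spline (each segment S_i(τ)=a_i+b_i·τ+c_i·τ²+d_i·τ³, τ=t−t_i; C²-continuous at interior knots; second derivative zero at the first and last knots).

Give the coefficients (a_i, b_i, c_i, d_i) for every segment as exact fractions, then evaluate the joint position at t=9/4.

  seg 0: a=4 b=-55/12 c=0 d=19/108
  seg 1: a=-5 b=1/6 c=19/12 d=-19/108
S(9/4) = -1103/256

Δ: Δ0=-3, Δ1=10/3
row 1: diag=12, rhs=38; c'=1/4, d'=19/6
back: M1=19/6
M: M0=0, M1=19/6, M2=0
seg 0: a=4, c=M0/2=0, d=(M1−M0)/(6·3)=19/108, b=Δ0−h0·(2M0+M1)/6=-55/12
seg 1: a=-5, c=M1/2=19/12, d=(M2−M1)/(6·3)=-19/108, b=Δ1−h1·(2M1+M2)/6=1/6
t_q=9/4 → seg 0, τ=9/4; S=4+-55/12·τ+0·τ²+19/108·τ³=-1103/256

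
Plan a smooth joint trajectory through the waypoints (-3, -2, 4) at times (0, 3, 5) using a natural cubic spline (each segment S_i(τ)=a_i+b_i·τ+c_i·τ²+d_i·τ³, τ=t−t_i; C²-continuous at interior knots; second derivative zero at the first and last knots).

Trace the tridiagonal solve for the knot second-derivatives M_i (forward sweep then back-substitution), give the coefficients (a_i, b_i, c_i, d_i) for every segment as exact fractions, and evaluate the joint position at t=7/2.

  seg 0: a=-3 b=-7/15 c=0 d=4/45
  seg 1: a=-2 b=29/15 c=4/5 d=-2/15
S(7/2) = -17/20

Δ: Δ0=1/3, Δ1=3
row 1: diag=10, rhs=16; c'=1/5, d'=8/5
back: M1=8/5
M: M0=0, M1=8/5, M2=0
seg 0: a=-3, c=M0/2=0, d=(M1−M0)/(6·3)=4/45, b=Δ0−h0·(2M0+M1)/6=-7/15
seg 1: a=-2, c=M1/2=4/5, d=(M2−M1)/(6·2)=-2/15, b=Δ1−h1·(2M1+M2)/6=29/15
t_q=7/2 → seg 1, τ=1/2; S=-2+29/15·τ+4/5·τ²+-2/15·τ³=-17/20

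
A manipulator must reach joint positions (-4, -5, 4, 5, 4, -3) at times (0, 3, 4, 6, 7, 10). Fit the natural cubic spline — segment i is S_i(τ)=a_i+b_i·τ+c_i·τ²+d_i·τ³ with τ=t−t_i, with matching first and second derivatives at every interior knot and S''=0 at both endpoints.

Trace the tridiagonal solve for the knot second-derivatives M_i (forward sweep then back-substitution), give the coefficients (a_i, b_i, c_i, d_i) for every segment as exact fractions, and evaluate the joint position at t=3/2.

  seg 0: a=-4 b=-5857/1302 c=0 d=5423/11718
  seg 1: a=-5 b=5206/651 c=5423/1302 d=-4117/1302
  seg 2: a=4 b=2969/434 c=-3464/651 d=100/93
  seg 3: a=5 b=-2005/1302 c=736/651 d=-769/1302
  seg 4: a=4 b=-228/217 c=-835/1302 d=835/11718
S(3/2) = -31893/3472

Δ: Δ0=-1/3, Δ1=9, Δ2=1/2, Δ3=-1, Δ4=-7/3
row 1: diag=8, rhs=56; c'=1/8, d'=7
row 2: denom=6−1·1/8=47/8; d'=(-51−1·7)/(47/8)=-464/47
row 3: denom=6−2·16/47=250/47; d'=(-9−2·-464/47)/(250/47)=101/50
row 4: denom=8−1·47/250=1953/250; d'=(-8−1·101/50)/(1953/250)=-835/651
back: M4=-835/651
back: M3=101/50−47/250·-835/651=1472/651
back: M2=-464/47−16/47·1472/651=-6928/651
back: M1=7−1/8·-6928/651=5423/651
M: M0=0, M1=5423/651, M2=-6928/651, M3=1472/651, M4=-835/651, M5=0
seg 0: a=-4, c=M0/2=0, d=(M1−M0)/(6·3)=5423/11718, b=Δ0−h0·(2M0+M1)/6=-5857/1302
seg 1: a=-5, c=M1/2=5423/1302, d=(M2−M1)/(6·1)=-4117/1302, b=Δ1−h1·(2M1+M2)/6=5206/651
seg 2: a=4, c=M2/2=-3464/651, d=(M3−M2)/(6·2)=100/93, b=Δ2−h2·(2M2+M3)/6=2969/434
seg 3: a=5, c=M3/2=736/651, d=(M4−M3)/(6·1)=-769/1302, b=Δ3−h3·(2M3+M4)/6=-2005/1302
seg 4: a=4, c=M4/2=-835/1302, d=(M5−M4)/(6·3)=835/11718, b=Δ4−h4·(2M4+M5)/6=-228/217
t_q=3/2 → seg 0, τ=3/2; S=-4+-5857/1302·τ+0·τ²+5423/11718·τ³=-31893/3472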